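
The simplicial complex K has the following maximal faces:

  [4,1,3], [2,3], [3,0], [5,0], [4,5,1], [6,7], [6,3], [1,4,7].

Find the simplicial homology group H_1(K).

Take the total order 0 < 1 < 2 < 3 < 4 < 5 < 6 < 7 on the vertex set. Then K (dimension 2) consists of the simplices:

  0-simplices (8): [0], [1], [2], [3], [4], [5], [6], [7]
  1-simplices (12): [0,3], [0,5], [1,3], [1,4], [1,5], [1,7], [2,3], [3,4], [3,6], [4,5], [4,7], [6,7]
  2-simplices (3): [1,3,4], [1,4,5], [1,4,7]

so the chain groups are C_0 ≅ Z^8, C_1 ≅ Z^12, C_2 ≅ Z^3.

Boundary ∂_1: C_1 → C_0 is given by ∂[p,q] = [q] − [p]. For instance
  ∂[0,3] = [3] − [0].
The resulting 8×12 matrix has rank 7, and its Smith normal form has invariant factors (1,1,1,1,1,1,1).

∂_2: C_2 → C_1 sends each 2-simplex [p,q,r] to [q,r] − [p,r] + [p,q]. For instance
  ∂[1,3,4] = [3,4] − [1,4] + [1,3],
  ∂[1,4,5] = [4,5] − [1,5] + [1,4].
As a 12×3 matrix over Z this has rank 3, with invariant factors (1,1,1).

From H_k ≅ ker(∂_k) / im(∂_{k+1}) we obtain:

  H_1: rank ker ∂_1 − rank ∂_2 = (12 − 7) − 3 = 2, and the invariant factors of ∂_2 are all 1, so H_1 ≅ Z^2.

H_1 = Z^2.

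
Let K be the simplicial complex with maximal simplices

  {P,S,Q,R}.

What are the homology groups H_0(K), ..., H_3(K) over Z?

H_0 ≅ Z,  H_1 = 0,  H_2 = 0,  H_3 = 0.

Order the vertices as P < Q < R < S. Listing each simplex with vertices in this order, K has dimension 3 with simplices:

  0-simplices (4): P, Q, R, S
  1-simplices (6): PQ, PR, PS, QR, QS, RS
  2-simplices (4): PQR, PQS, PRS, QRS
  3-simplices (1): PQRS

Hence C_0 ≅ Z^4, C_1 ≅ Z^6, C_2 ≅ Z^4, C_3 ≅ Z^1.

Boundary ∂_1: C_1 → C_0 sends each edge [p,q] (with p < q) to q − p. For instance
  ∂PQ = Q − P.
As a 4×6 matrix over Z this has rank 3, with invariant factors (1,1,1).

The boundary map ∂_2: C_2 → C_1 sends each 2-simplex [p,q,r] to [q,r] − [p,r] + [p,q]. For instance
  ∂PRS = RS − PS + PR,
  ∂PQS = QS − PS + PQ.
The 6×4 boundary matrix has rank 3 and Smith normal form diag(1,1,1).

Boundary ∂_3: C_3 → C_2 sends each 3-simplex σ to the alternating sum Σ_i (−1)^i (σ with its i-th vertex removed). For instance
  ∂PQRS = QRS − PRS + PQS − PQR.
The 4×1 boundary matrix has rank 1 and Smith normal form diag(1).

Computing H_k = (kernel of ∂_k) / (image of ∂_{k+1}):

  H_0: rank C_0 − rank ∂_1 = 4 − 3 = 1, and the invariant factors of ∂_1 are all 1, so H_0 = Z.
  H_1: rank ker ∂_1 − rank ∂_2 = (6 − 3) − 3 = 0, and the invariant factors of ∂_2 are all 1, so H_1 = 0.
  H_2: rank ker ∂_2 − rank ∂_3 = (4 − 3) − 1 = 0, and the invariant factors of ∂_3 are all 1, so H_2 = 0.
  H_3: rank ker ∂_3 − rank ∂_4 = (1 − 1) − 0 = 0, and there is no ∂_4, so H_3 = 0.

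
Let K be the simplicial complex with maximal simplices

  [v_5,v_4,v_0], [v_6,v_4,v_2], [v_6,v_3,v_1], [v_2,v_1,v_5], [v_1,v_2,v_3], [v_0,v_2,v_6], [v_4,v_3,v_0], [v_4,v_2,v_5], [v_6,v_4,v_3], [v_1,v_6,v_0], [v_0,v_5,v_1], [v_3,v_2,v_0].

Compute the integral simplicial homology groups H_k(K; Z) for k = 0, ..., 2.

Order the vertices as v_0 < v_1 < v_2 < v_3 < v_4 < v_5 < v_6. Listing each simplex with vertices in this order, K has dimension 2 with simplices:

  0-simplices (7): [v_0], [v_1], [v_2], [v_3], [v_4], [v_5], [v_6]
  1-simplices (18): (18 of them)
  2-simplices (12): (12 of them)

Hence C_0 ≅ Z^7, C_1 ≅ Z^18, C_2 ≅ Z^12.

∂_1: C_1 → C_0 maps an edge to its endpoints' difference, ∂[p,q] = q − p. For instance
  ∂[v_2,v_6] = [v_6] − [v_2].
This gives a 7×18 integer matrix of rank 6; reducing to Smith normal form yields diagonal entries (1,1,1,1,1,1).

∂_2: C_2 → C_1 maps a triangle to the signed sum of its edges. For instance
  ∂[v_2,v_4,v_5] = [v_4,v_5] − [v_2,v_5] + [v_2,v_4],
  ∂[v_1,v_3,v_6] = [v_3,v_6] − [v_1,v_6] + [v_1,v_3].
The 18×12 boundary matrix has rank 12 and Smith normal form diag(1,1,1,1,1,1,1,1,1,1,1,2).

Now H_k = ker ∂_k / im ∂_{k+1}, so:

  H_0: rank C_0 − rank ∂_1 = 7 − 6 = 1, and the invariant factors of ∂_1 are all 1, so H_0 ≅ Z.
  H_1: rank ker ∂_1 − rank ∂_2 = (18 − 6) − 12 = 0, and ∂_2 has invariant factor 2 > 1, so H_1 ≅ Z/2.
  H_2: rank ker ∂_2 − rank ∂_3 = (12 − 12) − 0 = 0, and there is no ∂_3, so H_2 ≅ 0.

As a check, the Euler characteristic is 7 − 18 + 12 = 1, which agrees with 1 − 0 + 0 = 1.

H_0 ≅ Z,  H_1 ≅ Z/2,  H_2 = 0.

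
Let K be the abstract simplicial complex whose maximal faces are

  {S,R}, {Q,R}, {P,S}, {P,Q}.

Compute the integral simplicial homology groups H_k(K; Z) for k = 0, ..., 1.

Fix the vertex order P < Q < R < S and write every simplex with vertices in increasing order. Then dim K = 1 and the simplices of K are:

  0-simplices (4): P, Q, R, S
  1-simplices (4): PQ, PS, QR, RS

so the chain groups are C_0 ≅ Z^4, C_1 ≅ Z^4.

The boundary map ∂_1: C_1 → C_0 is given by ∂[p,q] = [q] − [p]. For instance
  ∂PS = S − P.
The resulting 4×4 matrix has rank 3, and its Smith normal form has invariant factors (1,1,1).

Now H_k = ker ∂_k / im ∂_{k+1}, so:

  H_0: rank C_0 − rank ∂_1 = 4 − 3 = 1, and the invariant factors of ∂_1 are all 1, so H_0 ≅ Z.
  H_1: rank ker ∂_1 − rank ∂_2 = (4 − 3) − 0 = 1, and there is no ∂_2, so H_1 ≅ Z.

(K is a triangulation of the circle S^1.)

H_0 ≅ Z,  H_1 ≅ Z.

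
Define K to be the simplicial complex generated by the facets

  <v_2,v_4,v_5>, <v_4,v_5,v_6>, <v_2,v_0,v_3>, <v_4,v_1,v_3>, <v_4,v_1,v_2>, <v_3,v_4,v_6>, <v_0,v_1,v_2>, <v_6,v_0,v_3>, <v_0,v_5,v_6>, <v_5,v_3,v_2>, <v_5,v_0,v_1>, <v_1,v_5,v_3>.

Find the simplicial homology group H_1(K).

We work with the vertex ordering v_0 < v_1 < v_2 < v_3 < v_4 < v_5 < v_6. The simplices of K, each written with vertices in increasing order, are:

  0-simplices (7): [v_0], [v_1], [v_2], [v_3], [v_4], [v_5], [v_6]
  1-simplices (18): (18 of them)
  2-simplices (12): (12 of them)

giving chain groups C_0 ≅ Z^7, C_1 ≅ Z^18, C_2 ≅ Z^12.

The boundary map ∂_1: C_1 → C_0 is given by ∂[p,q] = [q] − [p]. For instance
  ∂[v_5,v_6] = [v_6] − [v_5].
As a 7×18 matrix over Z this has rank 6, with invariant factors (1,1,1,1,1,1).

Boundary ∂_2: C_2 → C_1 maps a triangle to the signed sum of its edges. For instance
  ∂[v_0,v_2,v_3] = [v_2,v_3] − [v_0,v_3] + [v_0,v_2],
  ∂[v_2,v_3,v_5] = [v_3,v_5] − [v_2,v_5] + [v_2,v_3].
This gives a 18×12 integer matrix of rank 12; reducing to Smith normal form yields diagonal entries (1,1,1,1,1,1,1,1,1,1,1,2).

Computing H_k = (kernel of ∂_k) / (image of ∂_{k+1}):

  H_1: rank ker ∂_1 − rank ∂_2 = (18 − 6) − 12 = 0, and ∂_2 has invariant factor 2 > 1, so H_1 = Z/2.

H_1 ≅ Z/2.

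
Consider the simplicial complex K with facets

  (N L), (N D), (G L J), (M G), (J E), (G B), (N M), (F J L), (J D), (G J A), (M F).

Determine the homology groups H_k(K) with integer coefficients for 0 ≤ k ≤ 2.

H_0 ≅ Z,  H_1 ≅ Z^3,  H_2 = 0.

Fix the vertex order A < B < D < E < F < G < J < L < M < N and write every simplex with vertices in increasing order. Then dim K = 2 and the simplices of K are:

  0-simplices (10): A, B, D, E, F, G, J, L, M, N
  1-simplices (15): AG, AJ, BG, DJ, DN, EJ, FJ, FL, FM, GJ, GL, GM, JL, LN, MN
  2-simplices (3): AGJ, FJL, GJL

giving chain groups C_0 ≅ Z^10, C_1 ≅ Z^15, C_2 ≅ Z^3.

Boundary ∂_1: C_1 → C_0 sends each edge [p,q] (with p < q) to q − p. For instance
  ∂GM = M − G.
The resulting 10×15 matrix has rank 9, and its Smith normal form has invariant factors (1,1,1,1,1,1,1,1,1).

The boundary map ∂_2: C_2 → C_1 maps a triangle to the signed sum of its edges. For instance
  ∂AGJ = GJ − AJ + AG,
  ∂GJL = JL − GL + GJ.
The resulting 15×3 matrix has rank 3, and its Smith normal form has invariant factors (1,1,1).

Computing H_k = (kernel of ∂_k) / (image of ∂_{k+1}):

  H_0: rank C_0 − rank ∂_1 = 10 − 9 = 1, and the invariant factors of ∂_1 are all 1, so H_0 = Z.
  H_1: rank ker ∂_1 − rank ∂_2 = (15 − 9) − 3 = 3, and the invariant factors of ∂_2 are all 1, so H_1 = Z^3.
  H_2: rank ker ∂_2 − rank ∂_3 = (3 − 3) − 0 = 0, and there is no ∂_3, so H_2 = 0.

As a check, the Euler characteristic is 10 − 15 + 3 = -2, which agrees with 1 − 3 + 0 = -2.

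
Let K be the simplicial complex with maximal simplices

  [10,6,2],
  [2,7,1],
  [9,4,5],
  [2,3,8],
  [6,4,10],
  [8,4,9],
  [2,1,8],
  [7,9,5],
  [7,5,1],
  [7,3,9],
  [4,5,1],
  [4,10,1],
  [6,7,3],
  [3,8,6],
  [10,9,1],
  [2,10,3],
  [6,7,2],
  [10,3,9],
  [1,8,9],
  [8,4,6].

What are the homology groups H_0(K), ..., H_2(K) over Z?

H_0 ≅ Z,  H_1 ≅ Z ⊕ Z/2,  H_2 = 0.

We work with the vertex ordering 1 < 2 < 3 < 4 < 5 < 6 < 7 < 8 < 9 < 10. The simplices of K, each written with vertices in increasing order, are:

  0-simplices (10): [1], [2], [3], [4], [5], [6], [7], [8], [9], [10]
  1-simplices (30): (30 of them)
  2-simplices (20): (20 of them)

giving chain groups C_0 ≅ Z^10, C_1 ≅ Z^30, C_2 ≅ Z^20.

The boundary map ∂_1: C_1 → C_0 sends each edge [p,q] (with p < q) to q − p.
This gives a 10×30 integer matrix of rank 9; reducing to Smith normal form yields diagonal entries (1,1,1,1,1,1,1,1,1).

∂_2: C_2 → C_1 sends each 2-simplex [p,q,r] to [q,r] − [p,r] + [p,q]. For instance
  ∂[1,4,10] = [4,10] − [1,10] + [1,4],
  ∂[1,9,10] = [9,10] − [1,10] + [1,9].
The 30×20 boundary matrix has rank 20 and Smith normal form diag(1,1,1,1,1,1,1,1,1,1,1,1,1,1,1,1,1,1,1,2).

Computing H_k = (kernel of ∂_k) / (image of ∂_{k+1}):

  H_0: rank C_0 − rank ∂_1 = 10 − 9 = 1, and the invariant factors of ∂_1 are all 1, so H_0 ≅ Z.
  H_1: rank ker ∂_1 − rank ∂_2 = (30 − 9) − 20 = 1, and ∂_2 has invariant factor 2 > 1, so H_1 ≅ Z ⊕ Z/2.
  H_2: rank ker ∂_2 − rank ∂_3 = (20 − 20) − 0 = 0, and there is no ∂_3, so H_2 ≅ 0.

(K is a triangulation of the Klein bottle.)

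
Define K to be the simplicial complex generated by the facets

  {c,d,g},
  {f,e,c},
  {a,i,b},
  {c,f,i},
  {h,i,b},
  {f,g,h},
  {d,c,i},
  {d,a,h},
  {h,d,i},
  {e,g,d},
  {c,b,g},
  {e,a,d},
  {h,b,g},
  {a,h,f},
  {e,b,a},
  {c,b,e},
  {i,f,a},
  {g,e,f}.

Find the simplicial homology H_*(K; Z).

H_0 ≅ Z,  H_1 ≅ Z ⊕ Z/2,  H_2 = 0.

K has 9 vertices, 27 edges, 18 triangles.
rank ∂_0 = 0, rank ∂_1 = 8 ⇒ b_0 = 9 − 0 − 8 = 1; all invariant factors of ∂_1 are 1 so no torsion. So H_0 = Z.
rank ∂_1 = 8, rank ∂_2 = 18 ⇒ b_1 = 27 − 8 − 18 = 1; ∂_2 has invariant factor(s) [2] giving torsion. So H_1 = Z ⊕ Z/2.
rank ∂_2 = 18, rank ∂_3 = 0 ⇒ b_2 = 18 − 18 − 0 = 0. So H_2 = 0.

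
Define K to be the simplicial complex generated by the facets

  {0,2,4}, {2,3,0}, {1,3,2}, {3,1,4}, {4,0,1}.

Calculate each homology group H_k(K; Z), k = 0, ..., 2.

H_0 = Z,  H_1 = Z,  H_2 = 0.

Order the vertices as 0 < 1 < 2 < 3 < 4. Listing each simplex with vertices in this order, K has dimension 2 with simplices:

  0-simplices (5): [0], [1], [2], [3], [4]
  1-simplices (10): [0,1], [0,2], [0,3], [0,4], [1,2], [1,3], [1,4], [2,3], [2,4], [3,4]
  2-simplices (5): [0,1,4], [0,2,3], [0,2,4], [1,2,3], [1,3,4]

Hence C_0 ≅ Z^5, C_1 ≅ Z^10, C_2 ≅ Z^5.

Boundary ∂_1: C_1 → C_0 is given by ∂[p,q] = [q] − [p].
This gives a 5×10 integer matrix of rank 4; reducing to Smith normal form yields diagonal entries (1,1,1,1).

The boundary map ∂_2: C_2 → C_1 acts by ∂[p,q,r] = [q,r] − [p,r] + [p,q]. For instance
  ∂[1,3,4] = [3,4] − [1,4] + [1,3],
  ∂[1,2,3] = [2,3] − [1,3] + [1,2].
The resulting 10×5 matrix has rank 5, and its Smith normal form has invariant factors (1,1,1,1,1).

Reading off H_k = ker ∂_k / im ∂_{k+1}:

  H_0: rank C_0 − rank ∂_1 = 5 − 4 = 1, and the invariant factors of ∂_1 are all 1, so H_0 = Z.
  H_1: rank ker ∂_1 − rank ∂_2 = (10 − 4) − 5 = 1, and the invariant factors of ∂_2 are all 1, so H_1 = Z.
  H_2: rank ker ∂_2 − rank ∂_3 = (5 − 5) − 0 = 0, and there is no ∂_3, so H_2 = 0.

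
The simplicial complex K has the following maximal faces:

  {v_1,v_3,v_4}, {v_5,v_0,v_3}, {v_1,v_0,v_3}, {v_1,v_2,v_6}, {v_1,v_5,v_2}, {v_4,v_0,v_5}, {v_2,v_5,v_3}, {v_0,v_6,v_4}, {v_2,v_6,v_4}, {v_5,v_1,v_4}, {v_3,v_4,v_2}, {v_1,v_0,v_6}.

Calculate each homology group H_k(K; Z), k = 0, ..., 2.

Take the total order v_0 < v_1 < v_2 < v_3 < v_4 < v_5 < v_6 on the vertex set. Then K (dimension 2) consists of the simplices:

  0-simplices (7): [v_0], [v_1], [v_2], [v_3], [v_4], [v_5], [v_6]
  1-simplices (18): (18 of them)
  2-simplices (12): (12 of them)

giving chain groups C_0 ≅ Z^7, C_1 ≅ Z^18, C_2 ≅ Z^12.

Boundary ∂_1: C_1 → C_0 maps an edge to its endpoints' difference, ∂[p,q] = q − p.
The 7×18 boundary matrix has rank 6 and Smith normal form diag(1,1,1,1,1,1).

The boundary map ∂_2: C_2 → C_1 maps a triangle to the signed sum of its edges. For instance
  ∂[v_1,v_4,v_5] = [v_4,v_5] − [v_1,v_5] + [v_1,v_4],
  ∂[v_2,v_3,v_5] = [v_3,v_5] − [v_2,v_5] + [v_2,v_3].
The resulting 18×12 matrix has rank 12, and its Smith normal form has invariant factors (1,1,1,1,1,1,1,1,1,1,1,2).

Now H_k = ker ∂_k / im ∂_{k+1}, so:

  H_0: rank C_0 − rank ∂_1 = 7 − 6 = 1, and the invariant factors of ∂_1 are all 1, so H_0 = Z.
  H_1: rank ker ∂_1 − rank ∂_2 = (18 − 6) − 12 = 0, and ∂_2 has invariant factor 2 > 1, so H_1 = Z/2.
  H_2: rank ker ∂_2 − rank ∂_3 = (12 − 12) − 0 = 0, and there is no ∂_3, so H_2 = 0.

H_0 = Z,  H_1 = Z/2,  H_2 = 0.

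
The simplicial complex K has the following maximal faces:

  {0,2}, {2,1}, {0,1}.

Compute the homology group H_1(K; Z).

K has 3 vertices, 3 edges.
rank ∂_1 = 2, rank ∂_2 = 0 ⇒ b_1 = 3 − 2 − 0 = 1. So H_1 = Z.

H_1 = Z.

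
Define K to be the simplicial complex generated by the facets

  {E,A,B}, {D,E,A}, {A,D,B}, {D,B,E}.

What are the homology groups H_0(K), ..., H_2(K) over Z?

H_0 ≅ Z,  H_1 = 0,  H_2 ≅ Z.

Fix the vertex order A < B < D < E and write every simplex with vertices in increasing order. Then dim K = 2 and the simplices of K are:

  0-simplices (4): A, B, D, E
  1-simplices (6): AB, AD, AE, BD, BE, DE
  2-simplices (4): ABD, ABE, ADE, BDE

Hence C_0 ≅ Z^4, C_1 ≅ Z^6, C_2 ≅ Z^4.

Boundary ∂_1: C_1 → C_0 sends each edge [p,q] (with p < q) to q − p. For instance
  ∂AD = D − A.
This gives a 4×6 integer matrix of rank 3; reducing to Smith normal form yields diagonal entries (1,1,1).

∂_2: C_2 → C_1 sends each 2-simplex [p,q,r] to [q,r] − [p,r] + [p,q]. For instance
  ∂BDE = DE − BE + BD,
  ∂ABD = BD − AD + AB.
This gives a 6×4 integer matrix of rank 3; reducing to Smith normal form yields diagonal entries (1,1,1).

From H_k ≅ ker(∂_k) / im(∂_{k+1}) we obtain:

  H_0: rank C_0 − rank ∂_1 = 4 − 3 = 1, and the invariant factors of ∂_1 are all 1, so H_0 ≅ Z.
  H_1: rank ker ∂_1 − rank ∂_2 = (6 − 3) − 3 = 0, and the invariant factors of ∂_2 are all 1, so H_1 ≅ 0.
  H_2: rank ker ∂_2 − rank ∂_3 = (4 − 3) − 0 = 1, and there is no ∂_3, so H_2 ≅ Z.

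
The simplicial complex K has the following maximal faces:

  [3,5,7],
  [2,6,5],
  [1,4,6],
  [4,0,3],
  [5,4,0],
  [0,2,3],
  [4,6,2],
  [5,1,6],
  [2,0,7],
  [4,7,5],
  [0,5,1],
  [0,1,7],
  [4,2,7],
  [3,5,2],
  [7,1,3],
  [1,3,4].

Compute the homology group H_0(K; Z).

We work with the vertex ordering 0 < 1 < 2 < 3 < 4 < 5 < 6 < 7. The simplices of K, each written with vertices in increasing order, are:

  0-simplices (8): [0], [1], [2], [3], [4], [5], [6], [7]
  1-simplices (24): (24 of them)
  2-simplices (16): [0,1,5], [0,1,7], [0,2,3], [0,2,7], [0,3,4], [0,4,5], [1,3,4], [1,3,7], [1,4,6], [1,5,6], [2,3,5], [2,4,6], [2,4,7], [2,5,6], [3,5,7], [4,5,7]

giving chain groups C_0 ≅ Z^8, C_1 ≅ Z^24, C_2 ≅ Z^16.

∂_1: C_1 → C_0 sends each edge [p,q] (with p < q) to q − p. For instance
  ∂[0,4] = [4] − [0].
As a 8×24 matrix over Z this has rank 7, with invariant factors (1,1,1,1,1,1,1).

∂_2: C_2 → C_1 acts by ∂[p,q,r] = [q,r] − [p,r] + [p,q]. For instance
  ∂[2,4,6] = [4,6] − [2,6] + [2,4],
  ∂[0,4,5] = [4,5] − [0,5] + [0,4].
As a 24×16 matrix over Z this has rank 15, with invariant factors (1,1,1,1,1,1,1,1,1,1,1,1,1,1,1).

Now H_k = ker ∂_k / im ∂_{k+1}, so:

  H_0: rank C_0 − rank ∂_1 = 8 − 7 = 1, and the invariant factors of ∂_1 are all 1, so H_0 ≅ Z.

(K is a triangulation of the torus T^2.)

H_0 ≅ Z.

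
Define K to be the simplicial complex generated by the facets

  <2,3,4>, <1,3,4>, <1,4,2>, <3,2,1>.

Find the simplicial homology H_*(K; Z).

Order the vertices as 1 < 2 < 3 < 4. Listing each simplex with vertices in this order, K has dimension 2 with simplices:

  0-simplices (4): [1], [2], [3], [4]
  1-simplices (6): [1,2], [1,3], [1,4], [2,3], [2,4], [3,4]
  2-simplices (4): [1,2,3], [1,2,4], [1,3,4], [2,3,4]

so the chain groups are C_0 ≅ Z^4, C_1 ≅ Z^6, C_2 ≅ Z^4.

The boundary map ∂_1: C_1 → C_0 is given by ∂[p,q] = [q] − [p].
As a 4×6 matrix over Z this has rank 3, with invariant factors (1,1,1).

Boundary ∂_2: C_2 → C_1 acts by ∂[p,q,r] = [q,r] − [p,r] + [p,q]. For instance
  ∂[1,2,4] = [2,4] − [1,4] + [1,2],
  ∂[1,3,4] = [3,4] − [1,4] + [1,3].
The 6×4 boundary matrix has rank 3 and Smith normal form diag(1,1,1).

Reading off H_k = ker ∂_k / im ∂_{k+1}:

  H_0: rank C_0 − rank ∂_1 = 4 − 3 = 1, and the invariant factors of ∂_1 are all 1, so H_0 = Z.
  H_1: rank ker ∂_1 − rank ∂_2 = (6 − 3) − 3 = 0, and the invariant factors of ∂_2 are all 1, so H_1 = 0.
  H_2: rank ker ∂_2 − rank ∂_3 = (4 − 3) − 0 = 1, and there is no ∂_3, so H_2 = Z.

As a check, the Euler characteristic is 4 − 6 + 4 = 2, which agrees with 1 − 0 + 1 = 2.

H_0 ≅ Z,  H_1 = 0,  H_2 ≅ Z.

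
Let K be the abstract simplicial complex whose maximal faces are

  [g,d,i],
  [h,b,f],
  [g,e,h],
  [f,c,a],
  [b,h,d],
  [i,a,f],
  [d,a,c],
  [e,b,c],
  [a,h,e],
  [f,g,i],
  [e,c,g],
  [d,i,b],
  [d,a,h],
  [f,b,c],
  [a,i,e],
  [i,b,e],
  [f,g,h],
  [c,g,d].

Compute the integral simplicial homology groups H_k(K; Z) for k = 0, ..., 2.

H_0 ≅ Z,  H_1 ≅ Z^2,  H_2 ≅ Z.

K has 9 vertices, 27 edges, 18 triangles.
rank ∂_0 = 0, rank ∂_1 = 8 ⇒ b_0 = 9 − 0 − 8 = 1; all invariant factors of ∂_1 are 1 so no torsion. So H_0 ≅ Z.
rank ∂_1 = 8, rank ∂_2 = 17 ⇒ b_1 = 27 − 8 − 17 = 2; all invariant factors of ∂_2 are 1 so no torsion. So H_1 ≅ Z^2.
rank ∂_2 = 17, rank ∂_3 = 0 ⇒ b_2 = 18 − 17 − 0 = 1. So H_2 ≅ Z.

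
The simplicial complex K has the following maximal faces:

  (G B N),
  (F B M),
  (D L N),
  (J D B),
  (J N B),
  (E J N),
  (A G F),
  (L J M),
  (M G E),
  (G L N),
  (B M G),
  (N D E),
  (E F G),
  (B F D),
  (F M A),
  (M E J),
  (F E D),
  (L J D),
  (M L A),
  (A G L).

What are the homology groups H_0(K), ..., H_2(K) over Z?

Take the total order A < B < D < E < F < G < J < L < M < N on the vertex set. Then K (dimension 2) consists of the simplices:

  0-simplices (10): A, B, D, E, F, G, J, L, M, N
  1-simplices (30): AF, AG, AL, AM, BD, BF, BG, BJ, BM, BN, DE, DF, DJ, DL, DN, EF, EG, EJ, EM, EN, FG, FM, GL, GM, GN, JL, JM, JN, LM, LN
  2-simplices (20): AFG, AFM, AGL, ALM, BDF, BDJ, BFM, BGM, BGN, BJN, DEF, DEN, DJL, DLN, EFG, EGM, EJM, EJN, GLN, JLM

Hence C_0 ≅ Z^10, C_1 ≅ Z^30, C_2 ≅ Z^20.

The boundary map ∂_1: C_1 → C_0 sends each edge [p,q] (with p < q) to q − p.
This gives a 10×30 integer matrix of rank 9; reducing to Smith normal form yields diagonal entries (1,1,1,1,1,1,1,1,1).

∂_2: C_2 → C_1 maps a triangle to the signed sum of its edges. For instance
  ∂AFG = FG − AG + AF,
  ∂BDF = DF − BF + BD.
As a 30×20 matrix over Z this has rank 20, with invariant factors (1,1,1,1,1,1,1,1,1,1,1,1,1,1,1,1,1,1,1,2).

From H_k ≅ ker(∂_k) / im(∂_{k+1}) we obtain:

  H_0: rank C_0 − rank ∂_1 = 10 − 9 = 1, and the invariant factors of ∂_1 are all 1, so H_0 = Z.
  H_1: rank ker ∂_1 − rank ∂_2 = (30 − 9) − 20 = 1, and ∂_2 has invariant factor 2 > 1, so H_1 = Z ⊕ Z/2.
  H_2: rank ker ∂_2 − rank ∂_3 = (20 − 20) − 0 = 0, and there is no ∂_3, so H_2 = 0.

H_0 = Z,  H_1 = Z ⊕ Z/2,  H_2 = 0.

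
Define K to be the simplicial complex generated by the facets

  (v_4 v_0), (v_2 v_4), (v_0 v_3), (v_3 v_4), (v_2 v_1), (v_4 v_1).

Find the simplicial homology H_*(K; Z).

Order the vertices as v_0 < v_1 < v_2 < v_3 < v_4. Listing each simplex with vertices in this order, K has dimension 1 with simplices:

  0-simplices (5): [v_0], [v_1], [v_2], [v_3], [v_4]
  1-simplices (6): [v_0,v_3], [v_0,v_4], [v_1,v_2], [v_1,v_4], [v_2,v_4], [v_3,v_4]

giving chain groups C_0 ≅ Z^5, C_1 ≅ Z^6.

∂_1: C_1 → C_0 maps an edge to its endpoints' difference, ∂[p,q] = q − p. For instance
  ∂[v_0,v_4] = [v_4] − [v_0].
The resulting 5×6 matrix has rank 4, and its Smith normal form has invariant factors (1,1,1,1).

Reading off H_k = ker ∂_k / im ∂_{k+1}:

  H_0: rank C_0 − rank ∂_1 = 5 − 4 = 1, and the invariant factors of ∂_1 are all 1, so H_0 ≅ Z.
  H_1: rank ker ∂_1 − rank ∂_2 = (6 − 4) − 0 = 2, and there is no ∂_2, so H_1 ≅ Z^2.

H_0 ≅ Z,  H_1 ≅ Z^2.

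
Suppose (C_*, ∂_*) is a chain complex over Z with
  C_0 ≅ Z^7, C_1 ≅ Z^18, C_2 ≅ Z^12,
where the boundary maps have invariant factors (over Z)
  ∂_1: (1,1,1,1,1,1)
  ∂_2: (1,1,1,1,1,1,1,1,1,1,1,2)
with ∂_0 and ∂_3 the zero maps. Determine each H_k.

H_0: b_0 = 7 − 0 − 6 = 1; torsion from ∂_1 factors > 1: none. So H_0 ≅ Z.
H_1: b_1 = 18 − 6 − 12 = 0; torsion from ∂_2 factors > 1: [2]. So H_1 ≅ Z/2.
H_2: b_2 = 12 − 12 − 0 = 0; torsion from ∂_3 factors > 1: none. So H_2 ≅ 0.

H_0 ≅ Z,  H_1 ≅ Z/2,  H_2 = 0.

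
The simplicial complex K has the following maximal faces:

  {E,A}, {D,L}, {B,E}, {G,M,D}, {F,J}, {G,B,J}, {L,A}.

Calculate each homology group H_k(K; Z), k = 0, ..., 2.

Order the vertices as A < B < D < E < F < G < J < L < M. Listing each simplex with vertices in this order, K has dimension 2 with simplices:

  0-simplices (9): A, B, D, E, F, G, J, L, M
  1-simplices (11): AE, AL, BE, BG, BJ, DG, DL, DM, FJ, GJ, GM
  2-simplices (2): BGJ, DGM

so the chain groups are C_0 ≅ Z^9, C_1 ≅ Z^11, C_2 ≅ Z^2.

∂_1: C_1 → C_0 sends each edge [p,q] (with p < q) to q − p. For instance
  ∂DL = L − D.
The 9×11 boundary matrix has rank 8 and Smith normal form diag(1,1,1,1,1,1,1,1).

Boundary ∂_2: C_2 → C_1 sends each 2-simplex [p,q,r] to [q,r] − [p,r] + [p,q]. For instance
  ∂BGJ = GJ − BJ + BG,
  ∂DGM = GM − DM + DG.
This gives a 11×2 integer matrix of rank 2; reducing to Smith normal form yields diagonal entries (1,1).

Reading off H_k = ker ∂_k / im ∂_{k+1}:

  H_0: rank C_0 − rank ∂_1 = 9 − 8 = 1, and the invariant factors of ∂_1 are all 1, so H_0 = Z.
  H_1: rank ker ∂_1 − rank ∂_2 = (11 − 8) − 2 = 1, and the invariant factors of ∂_2 are all 1, so H_1 = Z.
  H_2: rank ker ∂_2 − rank ∂_3 = (2 − 2) − 0 = 0, and there is no ∂_3, so H_2 = 0.

As a check, the Euler characteristic is 9 − 11 + 2 = 0, which agrees with 1 − 1 + 0 = 0.

H_0 ≅ Z,  H_1 ≅ Z,  H_2 = 0.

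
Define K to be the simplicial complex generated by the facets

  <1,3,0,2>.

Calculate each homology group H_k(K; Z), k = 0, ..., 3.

Take the total order 0 < 1 < 2 < 3 on the vertex set. Then K (dimension 3) consists of the simplices:

  0-simplices (4): [0], [1], [2], [3]
  1-simplices (6): [0,1], [0,2], [0,3], [1,2], [1,3], [2,3]
  2-simplices (4): [0,1,2], [0,1,3], [0,2,3], [1,2,3]
  3-simplices (1): [0,1,2,3]

Hence C_0 ≅ Z^4, C_1 ≅ Z^6, C_2 ≅ Z^4, C_3 ≅ Z^1.

The boundary map ∂_1: C_1 → C_0 is given by ∂[p,q] = [q] − [p]. For instance
  ∂[0,3] = [3] − [0].
As a 4×6 matrix over Z this has rank 3, with invariant factors (1,1,1).

Boundary ∂_2: C_2 → C_1 sends each 2-simplex [p,q,r] to [q,r] − [p,r] + [p,q]. For instance
  ∂[0,2,3] = [2,3] − [0,3] + [0,2],
  ∂[0,1,3] = [1,3] − [0,3] + [0,1].
This gives a 6×4 integer matrix of rank 3; reducing to Smith normal form yields diagonal entries (1,1,1).

Boundary ∂_3: C_3 → C_2 sends each 3-simplex σ to the alternating sum Σ_i (−1)^i (σ with its i-th vertex removed). For instance
  ∂[0,1,2,3] = [1,2,3] − [0,2,3] + [0,1,3] − [0,1,2].
This gives a 4×1 integer matrix of rank 1; reducing to Smith normal form yields diagonal entries (1).

Now H_k = ker ∂_k / im ∂_{k+1}, so:

  H_0: rank C_0 − rank ∂_1 = 4 − 3 = 1, and the invariant factors of ∂_1 are all 1, so H_0 ≅ Z.
  H_1: rank ker ∂_1 − rank ∂_2 = (6 − 3) − 3 = 0, and the invariant factors of ∂_2 are all 1, so H_1 ≅ 0.
  H_2: rank ker ∂_2 − rank ∂_3 = (4 − 3) − 1 = 0, and the invariant factors of ∂_3 are all 1, so H_2 ≅ 0.
  H_3: rank ker ∂_3 − rank ∂_4 = (1 − 1) − 0 = 0, and there is no ∂_4, so H_3 ≅ 0.

As a check, the Euler characteristic is 4 − 6 + 4 − 1 = 1, which agrees with 1 − 0 + 0 − 0 = 1.

H_0 = Z,  H_1 = 0,  H_2 = 0,  H_3 = 0.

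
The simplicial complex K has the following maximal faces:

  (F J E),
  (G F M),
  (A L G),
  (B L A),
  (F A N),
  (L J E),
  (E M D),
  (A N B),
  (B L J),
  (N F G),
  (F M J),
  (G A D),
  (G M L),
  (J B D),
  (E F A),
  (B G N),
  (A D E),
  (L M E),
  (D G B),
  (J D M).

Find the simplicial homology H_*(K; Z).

H_0 = Z,  H_1 = Z ⊕ Z_2,  H_2 = 0.

Fix the vertex order A < B < D < E < F < G < J < L < M < N and write every simplex with vertices in increasing order. Then dim K = 2 and the simplices of K are:

  0-simplices (10): A, B, D, E, F, G, J, L, M, N
  1-simplices (30): AB, AD, AE, AF, AG, AL, AN, BD, BG, BJ, BL, BN, DE, DG, DJ, DM, EF, EJ, EL, EM, FG, FJ, FM, FN, GL, GM, GN, JL, JM, LM
  2-simplices (20): ABL, ABN, ADE, ADG, AEF, AFN, AGL, BDG, BDJ, BGN, BJL, DEM, DJM, EFJ, EJL, ELM, FGM, FGN, FJM, GLM

giving chain groups C_0 ≅ Z^10, C_1 ≅ Z^30, C_2 ≅ Z^20.

Boundary ∂_1: C_1 → C_0 is given by ∂[p,q] = [q] − [p]. For instance
  ∂DJ = J − D.
As a 10×30 matrix over Z this has rank 9, with invariant factors (1,1,1,1,1,1,1,1,1).

The boundary map ∂_2: C_2 → C_1 maps a triangle to the signed sum of its edges. For instance
  ∂BGN = GN − BN + BG,
  ∂BDG = DG − BG + BD.
As a 30×20 matrix over Z this has rank 20, with invariant factors (1,1,1,1,1,1,1,1,1,1,1,1,1,1,1,1,1,1,1,2).

Reading off H_k = ker ∂_k / im ∂_{k+1}:

  H_0: rank C_0 − rank ∂_1 = 10 − 9 = 1, and the invariant factors of ∂_1 are all 1, so H_0 ≅ Z.
  H_1: rank ker ∂_1 − rank ∂_2 = (30 − 9) − 20 = 1, and ∂_2 has invariant factor 2 > 1, so H_1 ≅ Z ⊕ Z_2.
  H_2: rank ker ∂_2 − rank ∂_3 = (20 − 20) − 0 = 0, and there is no ∂_3, so H_2 ≅ 0.

(K is a triangulation of the Klein bottle.)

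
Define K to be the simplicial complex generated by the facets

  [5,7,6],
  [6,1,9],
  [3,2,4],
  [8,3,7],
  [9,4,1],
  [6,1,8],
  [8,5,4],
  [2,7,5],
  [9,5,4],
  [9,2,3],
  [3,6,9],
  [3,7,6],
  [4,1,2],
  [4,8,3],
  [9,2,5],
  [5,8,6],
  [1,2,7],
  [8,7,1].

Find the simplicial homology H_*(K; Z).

H_0 = Z,  H_1 = Z ⊕ Z/2,  H_2 = 0.

K has 9 vertices, 27 edges, 18 triangles.
rank ∂_0 = 0, rank ∂_1 = 8 ⇒ b_0 = 9 − 0 − 8 = 1; all invariant factors of ∂_1 are 1 so no torsion. So H_0 ≅ Z.
rank ∂_1 = 8, rank ∂_2 = 18 ⇒ b_1 = 27 − 8 − 18 = 1; ∂_2 has invariant factor(s) [2] giving torsion. So H_1 ≅ Z ⊕ Z/2.
rank ∂_2 = 18, rank ∂_3 = 0 ⇒ b_2 = 18 − 18 − 0 = 0. So H_2 ≅ 0.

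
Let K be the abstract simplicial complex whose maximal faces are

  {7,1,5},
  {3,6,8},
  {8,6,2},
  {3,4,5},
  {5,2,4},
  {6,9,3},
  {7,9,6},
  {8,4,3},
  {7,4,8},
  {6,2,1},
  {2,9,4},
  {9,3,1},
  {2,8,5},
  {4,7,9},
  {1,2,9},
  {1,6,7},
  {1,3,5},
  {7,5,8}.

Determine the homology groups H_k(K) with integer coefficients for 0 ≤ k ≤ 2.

H_0 = Z,  H_1 = Z ⊕ Z/2,  H_2 = 0.

Take the total order 1 < 2 < 3 < 4 < 5 < 6 < 7 < 8 < 9 on the vertex set. Then K (dimension 2) consists of the simplices:

  0-simplices (9): [1], [2], [3], [4], [5], [6], [7], [8], [9]
  1-simplices (27): (27 of them)
  2-simplices (18): [1,2,6], [1,2,9], [1,3,5], [1,3,9], [1,5,7], [1,6,7], [2,4,5], [2,4,9], [2,5,8], [2,6,8], [3,4,5], [3,4,8], [3,6,8], [3,6,9], [4,7,8], [4,7,9], [5,7,8], [6,7,9]

so the chain groups are C_0 ≅ Z^9, C_1 ≅ Z^27, C_2 ≅ Z^18.

The boundary map ∂_1: C_1 → C_0 maps an edge to its endpoints' difference, ∂[p,q] = q − p.
The resulting 9×27 matrix has rank 8, and its Smith normal form has invariant factors (1,1,1,1,1,1,1,1).

∂_2: C_2 → C_1 acts by ∂[p,q,r] = [q,r] − [p,r] + [p,q]. For instance
  ∂[3,4,8] = [4,8] − [3,8] + [3,4],
  ∂[4,7,8] = [7,8] − [4,8] + [4,7].
This gives a 27×18 integer matrix of rank 18; reducing to Smith normal form yields diagonal entries (1,1,1,1,1,1,1,1,1,1,1,1,1,1,1,1,1,2).

From H_k ≅ ker(∂_k) / im(∂_{k+1}) we obtain:

  H_0: rank C_0 − rank ∂_1 = 9 − 8 = 1, and the invariant factors of ∂_1 are all 1, so H_0 ≅ Z.
  H_1: rank ker ∂_1 − rank ∂_2 = (27 − 8) − 18 = 1, and ∂_2 has invariant factor 2 > 1, so H_1 ≅ Z ⊕ Z/2.
  H_2: rank ker ∂_2 − rank ∂_3 = (18 − 18) − 0 = 0, and there is no ∂_3, so H_2 ≅ 0.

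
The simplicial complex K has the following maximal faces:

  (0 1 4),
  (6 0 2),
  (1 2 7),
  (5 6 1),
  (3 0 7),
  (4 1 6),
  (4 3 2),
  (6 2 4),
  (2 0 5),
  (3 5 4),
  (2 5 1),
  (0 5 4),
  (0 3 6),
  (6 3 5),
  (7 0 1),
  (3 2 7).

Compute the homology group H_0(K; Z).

H_0 = Z.

Take the total order 0 < 1 < 2 < 3 < 4 < 5 < 6 < 7 on the vertex set. Then K (dimension 2) consists of the simplices:

  0-simplices (8): [0], [1], [2], [3], [4], [5], [6], [7]
  1-simplices (24): (24 of them)
  2-simplices (16): [0,1,4], [0,1,7], [0,2,5], [0,2,6], [0,3,6], [0,3,7], [0,4,5], [1,2,5], [1,2,7], [1,4,6], [1,5,6], [2,3,4], [2,3,7], [2,4,6], [3,4,5], [3,5,6]

giving chain groups C_0 ≅ Z^8, C_1 ≅ Z^24, C_2 ≅ Z^16.

The boundary map ∂_1: C_1 → C_0 sends each edge [p,q] (with p < q) to q − p.
This gives a 8×24 integer matrix of rank 7; reducing to Smith normal form yields diagonal entries (1,1,1,1,1,1,1).

The boundary map ∂_2: C_2 → C_1 acts by ∂[p,q,r] = [q,r] − [p,r] + [p,q]. For instance
  ∂[0,2,5] = [2,5] − [0,5] + [0,2],
  ∂[0,2,6] = [2,6] − [0,6] + [0,2].
As a 24×16 matrix over Z this has rank 15, with invariant factors (1,1,1,1,1,1,1,1,1,1,1,1,1,1,1).

Reading off H_k = ker ∂_k / im ∂_{k+1}:

  H_0: rank C_0 − rank ∂_1 = 8 − 7 = 1, and the invariant factors of ∂_1 are all 1, so H_0 = Z.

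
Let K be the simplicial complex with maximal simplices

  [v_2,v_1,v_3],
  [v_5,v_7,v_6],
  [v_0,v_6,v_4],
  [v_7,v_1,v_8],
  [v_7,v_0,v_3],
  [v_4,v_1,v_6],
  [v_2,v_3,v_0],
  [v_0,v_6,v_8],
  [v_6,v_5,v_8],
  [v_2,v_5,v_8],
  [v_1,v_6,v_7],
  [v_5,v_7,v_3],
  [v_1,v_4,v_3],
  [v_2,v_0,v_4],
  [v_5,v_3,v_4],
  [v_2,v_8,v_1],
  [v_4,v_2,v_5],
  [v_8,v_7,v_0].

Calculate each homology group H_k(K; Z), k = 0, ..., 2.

H_0 = Z,  H_1 = Z ⊕ Z/2Z,  H_2 = 0.

Fix the vertex order v_0 < v_1 < v_2 < v_3 < v_4 < v_5 < v_6 < v_7 < v_8 and write every simplex with vertices in increasing order. Then dim K = 2 and the simplices of K are:

  0-simplices (9): [v_0], [v_1], [v_2], [v_3], [v_4], [v_5], [v_6], [v_7], [v_8]
  1-simplices (27): (27 of them)
  2-simplices (18): (18 of them)

Hence C_0 ≅ Z^9, C_1 ≅ Z^27, C_2 ≅ Z^18.

∂_1: C_1 → C_0 sends each edge [p,q] (with p < q) to q − p. For instance
  ∂[v_6,v_7] = [v_7] − [v_6].
The resulting 9×27 matrix has rank 8, and its Smith normal form has invariant factors (1,1,1,1,1,1,1,1).

The boundary map ∂_2: C_2 → C_1 sends each 2-simplex [p,q,r] to [q,r] − [p,r] + [p,q]. For instance
  ∂[v_0,v_2,v_3] = [v_2,v_3] − [v_0,v_3] + [v_0,v_2],
  ∂[v_0,v_2,v_4] = [v_2,v_4] − [v_0,v_4] + [v_0,v_2].
The resulting 27×18 matrix has rank 18, and its Smith normal form has invariant factors (1,1,1,1,1,1,1,1,1,1,1,1,1,1,1,1,1,2).

Computing H_k = (kernel of ∂_k) / (image of ∂_{k+1}):

  H_0: rank C_0 − rank ∂_1 = 9 − 8 = 1, and the invariant factors of ∂_1 are all 1, so H_0 ≅ Z.
  H_1: rank ker ∂_1 − rank ∂_2 = (27 − 8) − 18 = 1, and ∂_2 has invariant factor 2 > 1, so H_1 ≅ Z ⊕ Z/2Z.
  H_2: rank ker ∂_2 − rank ∂_3 = (18 − 18) − 0 = 0, and there is no ∂_3, so H_2 ≅ 0.

As a check, the Euler characteristic is 9 − 27 + 18 = 0, which agrees with 1 − 1 + 0 = 0.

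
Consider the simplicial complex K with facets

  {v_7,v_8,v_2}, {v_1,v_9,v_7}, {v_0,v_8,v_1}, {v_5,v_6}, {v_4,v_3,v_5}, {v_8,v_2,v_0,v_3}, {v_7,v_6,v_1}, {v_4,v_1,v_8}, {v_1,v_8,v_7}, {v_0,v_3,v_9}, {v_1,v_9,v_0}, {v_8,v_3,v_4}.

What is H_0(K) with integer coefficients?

K has 10 vertices, 23 edges, 14 triangles, 1 3-simplex.
rank ∂_0 = 0, rank ∂_1 = 9 ⇒ b_0 = 10 − 0 − 9 = 1; all invariant factors of ∂_1 are 1 so no torsion. So H_0 = Z.

H_0 = Z.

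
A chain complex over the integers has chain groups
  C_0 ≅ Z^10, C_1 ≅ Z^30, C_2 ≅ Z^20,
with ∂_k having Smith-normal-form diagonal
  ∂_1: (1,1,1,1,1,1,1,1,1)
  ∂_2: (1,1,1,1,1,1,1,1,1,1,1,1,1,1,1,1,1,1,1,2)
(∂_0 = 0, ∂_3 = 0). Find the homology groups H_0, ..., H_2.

H_0 ≅ Z,  H_1 ≅ Z ⊕ Z/2,  H_2 = 0.

H_0: b_0 = 10 − 0 − 9 = 1; torsion from ∂_1 factors > 1: none. So H_0 ≅ Z.
H_1: b_1 = 30 − 9 − 20 = 1; torsion from ∂_2 factors > 1: [2]. So H_1 ≅ Z ⊕ Z/2.
H_2: b_2 = 20 − 20 − 0 = 0; torsion from ∂_3 factors > 1: none. So H_2 ≅ 0.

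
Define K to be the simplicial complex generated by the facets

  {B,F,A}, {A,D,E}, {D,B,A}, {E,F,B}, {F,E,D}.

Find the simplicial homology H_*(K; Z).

Fix the vertex order A < B < D < E < F and write every simplex with vertices in increasing order. Then dim K = 2 and the simplices of K are:

  0-simplices (5): A, B, D, E, F
  1-simplices (10): AB, AD, AE, AF, BD, BE, BF, DE, DF, EF
  2-simplices (5): ABD, ABF, ADE, BEF, DEF

Hence C_0 ≅ Z^5, C_1 ≅ Z^10, C_2 ≅ Z^5.

∂_1: C_1 → C_0 sends each edge [p,q] (with p < q) to q − p. For instance
  ∂AE = E − A.
As a 5×10 matrix over Z this has rank 4, with invariant factors (1,1,1,1).

Boundary ∂_2: C_2 → C_1 sends each 2-simplex [p,q,r] to [q,r] − [p,r] + [p,q]. For instance
  ∂ADE = DE − AE + AD,
  ∂DEF = EF − DF + DE.
The 10×5 boundary matrix has rank 5 and Smith normal form diag(1,1,1,1,1).

Computing H_k = (kernel of ∂_k) / (image of ∂_{k+1}):

  H_0: rank C_0 − rank ∂_1 = 5 − 4 = 1, and the invariant factors of ∂_1 are all 1, so H_0 ≅ Z.
  H_1: rank ker ∂_1 − rank ∂_2 = (10 − 4) − 5 = 1, and the invariant factors of ∂_2 are all 1, so H_1 ≅ Z.
  H_2: rank ker ∂_2 − rank ∂_3 = (5 − 5) − 0 = 0, and there is no ∂_3, so H_2 ≅ 0.

As a check, the Euler characteristic is 5 − 10 + 5 = 0, which agrees with 1 − 1 + 0 = 0.

H_0 ≅ Z,  H_1 ≅ Z,  H_2 = 0.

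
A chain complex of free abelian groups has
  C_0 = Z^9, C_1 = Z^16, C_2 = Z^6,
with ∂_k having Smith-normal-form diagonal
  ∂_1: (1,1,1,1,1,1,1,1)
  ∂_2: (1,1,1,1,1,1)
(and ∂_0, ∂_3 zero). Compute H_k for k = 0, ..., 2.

H_0 = Z,  H_1 = Z^2,  H_2 = 0.

H_0: b_0 = 9 − 0 − 8 = 1; torsion from ∂_1 factors > 1: none. So H_0 = Z.
H_1: b_1 = 16 − 8 − 6 = 2; torsion from ∂_2 factors > 1: none. So H_1 = Z^2.
H_2: b_2 = 6 − 6 − 0 = 0; torsion from ∂_3 factors > 1: none. So H_2 = 0.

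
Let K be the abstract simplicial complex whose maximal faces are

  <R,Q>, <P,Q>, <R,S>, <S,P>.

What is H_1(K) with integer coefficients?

Order the vertices as P < Q < R < S. Listing each simplex with vertices in this order, K has dimension 1 with simplices:

  0-simplices (4): P, Q, R, S
  1-simplices (4): PQ, PS, QR, RS

so the chain groups are C_0 ≅ Z^4, C_1 ≅ Z^4.

Boundary ∂_1: C_1 → C_0 sends each edge [p,q] (with p < q) to q − p.
This gives a 4×4 integer matrix of rank 3; reducing to Smith normal form yields diagonal entries (1,1,1).

From H_k ≅ ker(∂_k) / im(∂_{k+1}) we obtain:

  H_1: rank ker ∂_1 − rank ∂_2 = (4 − 3) − 0 = 1, and there is no ∂_2, so H_1 = Z.

H_1 = Z.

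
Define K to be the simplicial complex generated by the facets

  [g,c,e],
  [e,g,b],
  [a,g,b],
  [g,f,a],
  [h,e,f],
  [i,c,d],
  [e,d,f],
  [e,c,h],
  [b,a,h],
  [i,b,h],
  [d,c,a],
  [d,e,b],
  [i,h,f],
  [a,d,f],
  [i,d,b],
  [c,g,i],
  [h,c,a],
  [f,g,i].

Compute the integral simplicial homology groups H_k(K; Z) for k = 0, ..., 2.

We work with the vertex ordering a < b < c < d < e < f < g < h < i. The simplices of K, each written with vertices in increasing order, are:

  0-simplices (9): a, b, c, d, e, f, g, h, i
  1-simplices (27): ab, ac, ad, af, ag, ah, bd, be, bg, bh, bi, cd, ce, cg, ch, ci, de, df, di, ef, eg, eh, fg, fh, fi, gi, hi
  2-simplices (18): abg, abh, acd, ach, adf, afg, bde, bdi, beg, bhi, cdi, ceg, ceh, cgi, def, efh, fgi, fhi

Hence C_0 ≅ Z^9, C_1 ≅ Z^27, C_2 ≅ Z^18.

∂_1: C_1 → C_0 sends each edge [p,q] (with p < q) to q − p. For instance
  ∂ch = h − c.
The 9×27 boundary matrix has rank 8 and Smith normal form diag(1,1,1,1,1,1,1,1).

Boundary ∂_2: C_2 → C_1 maps a triangle to the signed sum of its edges. For instance
  ∂fhi = hi − fi + fh,
  ∂bde = de − be + bd.
This gives a 27×18 integer matrix of rank 17; reducing to Smith normal form yields diagonal entries (1,1,1,1,1,1,1,1,1,1,1,1,1,1,1,1,1).

Computing H_k = (kernel of ∂_k) / (image of ∂_{k+1}):

  H_0: rank C_0 − rank ∂_1 = 9 − 8 = 1, and the invariant factors of ∂_1 are all 1, so H_0 ≅ Z.
  H_1: rank ker ∂_1 − rank ∂_2 = (27 − 8) − 17 = 2, and the invariant factors of ∂_2 are all 1, so H_1 ≅ Z^2.
  H_2: rank ker ∂_2 − rank ∂_3 = (18 − 17) − 0 = 1, and there is no ∂_3, so H_2 ≅ Z.

As a check, the Euler characteristic is 9 − 27 + 18 = 0, which agrees with 1 − 2 + 1 = 0.

H_0 = Z,  H_1 = Z^2,  H_2 = Z.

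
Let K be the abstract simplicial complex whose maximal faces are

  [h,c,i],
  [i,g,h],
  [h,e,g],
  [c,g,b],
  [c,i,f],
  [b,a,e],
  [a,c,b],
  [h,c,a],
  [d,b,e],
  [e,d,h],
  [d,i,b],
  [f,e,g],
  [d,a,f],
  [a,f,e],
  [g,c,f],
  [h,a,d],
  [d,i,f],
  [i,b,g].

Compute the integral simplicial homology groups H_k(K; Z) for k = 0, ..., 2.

H_0 ≅ Z,  H_1 ≅ Z ⊕ Z_2,  H_2 = 0.

We work with the vertex ordering a < b < c < d < e < f < g < h < i. The simplices of K, each written with vertices in increasing order, are:

  0-simplices (9): a, b, c, d, e, f, g, h, i
  1-simplices (27): ab, ac, ad, ae, af, ah, bc, bd, be, bg, bi, cf, cg, ch, ci, de, df, dh, di, ef, eg, eh, fg, fi, gh, gi, hi
  2-simplices (18): abc, abe, ach, adf, adh, aef, bcg, bde, bdi, bgi, cfg, cfi, chi, deh, dfi, efg, egh, ghi

giving chain groups C_0 ≅ Z^9, C_1 ≅ Z^27, C_2 ≅ Z^18.

Boundary ∂_1: C_1 → C_0 is given by ∂[p,q] = [q] − [p].
The 9×27 boundary matrix has rank 8 and Smith normal form diag(1,1,1,1,1,1,1,1).

The boundary map ∂_2: C_2 → C_1 sends each 2-simplex [p,q,r] to [q,r] − [p,r] + [p,q]. For instance
  ∂adf = df − af + ad,
  ∂egh = gh − eh + eg.
The resulting 27×18 matrix has rank 18, and its Smith normal form has invariant factors (1,1,1,1,1,1,1,1,1,1,1,1,1,1,1,1,1,2).

Computing H_k = (kernel of ∂_k) / (image of ∂_{k+1}):

  H_0: rank C_0 − rank ∂_1 = 9 − 8 = 1, and the invariant factors of ∂_1 are all 1, so H_0 = Z.
  H_1: rank ker ∂_1 − rank ∂_2 = (27 − 8) − 18 = 1, and ∂_2 has invariant factor 2 > 1, so H_1 = Z ⊕ Z_2.
  H_2: rank ker ∂_2 − rank ∂_3 = (18 − 18) − 0 = 0, and there is no ∂_3, so H_2 = 0.

(K is a triangulation of the Klein bottle.)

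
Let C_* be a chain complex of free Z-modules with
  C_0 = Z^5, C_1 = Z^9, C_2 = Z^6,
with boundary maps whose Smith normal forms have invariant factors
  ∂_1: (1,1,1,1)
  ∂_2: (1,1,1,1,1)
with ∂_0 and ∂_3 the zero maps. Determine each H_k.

H_0: b_0 = 5 − 0 − 4 = 1; torsion from ∂_1 factors > 1: none. So H_0 = Z.
H_1: b_1 = 9 − 4 − 5 = 0; torsion from ∂_2 factors > 1: none. So H_1 = 0.
H_2: b_2 = 6 − 5 − 0 = 1; torsion from ∂_3 factors > 1: none. So H_2 = Z.

H_0 = Z,  H_1 = 0,  H_2 = Z.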